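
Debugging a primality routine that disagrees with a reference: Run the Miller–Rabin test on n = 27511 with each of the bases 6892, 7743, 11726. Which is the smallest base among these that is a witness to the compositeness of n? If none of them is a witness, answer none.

7743

n − 1 = 27510 = 2^1 · 13755, so s = 1 and d = 13755.
Base 6892: x_0 = 6892^13755 mod 27511 = 27510. x_0 = 27510 ≡ −1, so 6892 is not a witness.
Base 7743: x_0 = 7743^13755 mod 27511 = 27268. x_0 ∉ {1, 27510} and s = 1, so 7743 is a Miller–Rabin witness and 27511 is composite.
Base 11726: x_0 = 11726^13755 mod 27511 = 14883. x_0 ∉ {1, 27510} and s = 1, so 11726 is a Miller–Rabin witness and 27511 is composite.
The smallest witness among the given bases is 7743.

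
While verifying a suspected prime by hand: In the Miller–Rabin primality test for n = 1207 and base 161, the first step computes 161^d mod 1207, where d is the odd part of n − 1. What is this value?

n − 1 = 1206 = 2^1 · 603, so s = 1 and d = 603.
161^603 mod 1207 = 444.

444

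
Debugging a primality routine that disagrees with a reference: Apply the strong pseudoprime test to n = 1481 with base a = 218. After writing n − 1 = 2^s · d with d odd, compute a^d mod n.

1

n − 1 = 1480 = 2^3 · 185, so s = 3 and d = 185.
Repeated squaring mod 1481: 218^1 ≡ 218, 218^2 ≡ 132, 218^4 ≡ 1133, 218^8 ≡ 1143, 218^16 ≡ 207, 218^32 ≡ 1381, 218^64 ≡ 1114, 218^128 ≡ 1399.
185 = 128 + 32 + 16 + 8 + 1, so 218^185 ≡ 1399·1381·207·1143·218 ≡ 1 (mod 1481).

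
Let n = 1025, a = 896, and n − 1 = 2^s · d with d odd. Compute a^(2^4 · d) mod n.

346

n − 1 = 1024 = 2^10 · 1, so s = 10 and d = 1.
x_0 = 896^1 mod 1025 = 896.
x_1 = 896^2 mod 1025 = 241.
x_2 = 241^2 mod 1025 = 681.
x_3 = 681^2 mod 1025 = 461.
x_4 = 461^2 mod 1025 = 346.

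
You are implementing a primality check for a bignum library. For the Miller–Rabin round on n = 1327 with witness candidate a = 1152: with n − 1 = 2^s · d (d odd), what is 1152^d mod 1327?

1

n − 1 = 1326 = 2^1 · 663, so s = 1 and d = 663.
Repeated squaring mod 1327: 1152^1 ≡ 1152, 1152^2 ≡ 104, 1152^4 ≡ 200, 1152^8 ≡ 190, 1152^16 ≡ 271, 1152^32 ≡ 456, 1152^64 ≡ 924, 1152^128 ≡ 515, 1152^256 ≡ 1152, 1152^512 ≡ 104.
663 = 512 + 128 + 16 + 4 + 2 + 1, so 1152^663 ≡ 104·515·271·200·104·1152 ≡ 1 (mod 1327).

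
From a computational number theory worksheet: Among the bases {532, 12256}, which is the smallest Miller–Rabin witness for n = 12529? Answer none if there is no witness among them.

n − 1 = 12528 = 2^4 · 783, so s = 4 and d = 783.
Base 532: x_0 = 532^783 mod 12529 = 1010. x_0 is neither 1 nor 12528, so continue squaring. x_1 = 1010^2 mod 12529 = 5251. x_2 = 5251^2 mod 12529 = 9201. x_3 = 9201^2 mod 12529 = 12477. Reached i = s−1 = 3 without hitting −1: 532 is a Miller–Rabin witness and 12529 is composite.
Base 12256: x_0 = 12256^783 mod 12529 = 4045. x_0 is neither 1 nor 12528, so continue squaring. x_1 = 4045^2 mod 12529 = 11680. x_2 = 11680^2 mod 12529 = 6648. x_3 = 6648^2 mod 12529 = 6121. Reached i = s−1 = 3 without hitting −1: 12256 is a Miller–Rabin witness and 12529 is composite.
The smallest witness among the given bases is 532.

532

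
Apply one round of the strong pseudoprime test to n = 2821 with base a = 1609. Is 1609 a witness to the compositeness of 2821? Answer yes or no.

yes

n − 1 = 2820 = 2^2 · 705, so s = 2 and d = 705.
By repeated squaring, 1609^705 ≡ 2729 (mod 2821).
x_0 = 1609^705 mod 2821 = 2729.
x_0 is neither 1 nor 2820, so continue squaring.
x_1 = 2729^2 mod 2821 = 1.
x_1 = 1 but x_0 ≠ ±1, a nontrivial square root of 1 — 1609 is a witness and 2821 is composite.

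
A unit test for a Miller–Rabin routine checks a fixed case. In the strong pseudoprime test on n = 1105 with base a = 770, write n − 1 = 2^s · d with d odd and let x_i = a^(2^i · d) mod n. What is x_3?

n − 1 = 1104 = 2^4 · 69, so s = 4 and d = 69.
x_0 = 770^69 mod 1105 = 235.
x_1 = 235^2 mod 1105 = 1080.
x_2 = 1080^2 mod 1105 = 625.
x_3 = 625^2 mod 1105 = 560.

560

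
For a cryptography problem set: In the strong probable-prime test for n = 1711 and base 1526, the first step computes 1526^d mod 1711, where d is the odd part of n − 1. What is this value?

127

n − 1 = 1710 = 2^1 · 855, so s = 1 and d = 855.
By repeated squaring, 1526^855 ≡ 127 (mod 1711).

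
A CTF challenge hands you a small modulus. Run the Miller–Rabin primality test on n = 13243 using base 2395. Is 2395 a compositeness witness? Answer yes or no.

yes

n − 1 = 13242 = 2^1 · 6621, so s = 1 and d = 6621.
x_0 = 2395^6621 mod 13243 = 1787.
x_0 ∉ {1, 13242} and s = 1, so 2395 is a Miller–Rabin witness and 13243 is composite.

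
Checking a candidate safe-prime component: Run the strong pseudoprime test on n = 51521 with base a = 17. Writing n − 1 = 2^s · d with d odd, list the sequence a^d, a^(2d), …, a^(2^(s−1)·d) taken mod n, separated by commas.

n − 1 = 51520 = 2^6 · 805, so s = 6 and d = 805.
x_0 = 17^805 mod 51521 = 16863.
x_1 = 16863^2 mod 51521 = 16370.
x_2 = 16370^2 mod 51521 = 16179.
x_3 = 16179^2 mod 51521 = 33361.
x_4 = 33361^2 mod 51521 = 51200.
x_5 = 51200^2 mod 51521 = 51520.

16863, 16370, 16179, 33361, 51200, 51520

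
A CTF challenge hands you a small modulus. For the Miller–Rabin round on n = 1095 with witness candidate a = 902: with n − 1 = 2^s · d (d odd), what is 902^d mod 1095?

443

n − 1 = 1094 = 2^1 · 547, so s = 1 and d = 547.
902^547 mod 1095 = 443.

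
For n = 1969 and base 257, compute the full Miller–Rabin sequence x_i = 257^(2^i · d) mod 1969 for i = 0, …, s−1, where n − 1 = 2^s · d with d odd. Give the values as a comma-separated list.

581, 862, 731, 762

n − 1 = 1968 = 2^4 · 123, so s = 4 and d = 123.
x_0 = 257^123 mod 1969 = 581.
x_1 = 581^2 mod 1969 = 862.
x_2 = 862^2 mod 1969 = 731.
x_3 = 731^2 mod 1969 = 762.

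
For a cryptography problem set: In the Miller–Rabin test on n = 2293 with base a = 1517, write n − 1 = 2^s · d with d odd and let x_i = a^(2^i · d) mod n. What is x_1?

2292

n − 1 = 2292 = 2^2 · 573, so s = 2 and d = 573.
By repeated squaring, 1517^573 ≡ 600 (mod 2293).
x_0 = 600.
x_1 = 600^2 mod 2293 = 2292.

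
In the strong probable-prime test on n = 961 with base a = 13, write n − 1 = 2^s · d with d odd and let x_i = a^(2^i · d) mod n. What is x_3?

590

n − 1 = 960 = 2^6 · 15, so s = 6 and d = 15.
x_0 = 13^15 mod 961 = 526.
x_1 = 526^2 mod 961 = 869.
x_2 = 869^2 mod 961 = 776.
x_3 = 776^2 mod 961 = 590.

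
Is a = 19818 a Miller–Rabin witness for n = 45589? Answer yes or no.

no

n − 1 = 45588 = 2^2 · 11397, so s = 2 and d = 11397.
x_0 = 19818^11397 mod 45589 = 44344.
x_0 is neither 1 nor 45588, so continue squaring.
x_1 = 44344^2 mod 45589 = 45588.
x_1 ≡ −1, so 19818 is not a witness.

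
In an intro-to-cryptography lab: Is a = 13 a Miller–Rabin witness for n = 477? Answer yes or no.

n − 1 = 476 = 2^2 · 119, so s = 2 and d = 119.
Repeated squaring mod 477: 13^1 ≡ 13, 13^2 ≡ 169, 13^4 ≡ 418, 13^8 ≡ 142, 13^16 ≡ 130, 13^32 ≡ 205, 13^64 ≡ 49.
119 = 64 + 32 + 16 + 4 + 2 + 1, so 13^119 ≡ 49·205·130·418·169·13 ≡ 169 (mod 477).
x_0 = 13^119 mod 477 = 169.
x_0 is neither 1 nor 476, so continue squaring.
x_1 = 169^2 mod 477 = 418.
Reached i = s−1 = 1 without hitting −1: 13 is a Miller–Rabin witness and 477 is composite.

yes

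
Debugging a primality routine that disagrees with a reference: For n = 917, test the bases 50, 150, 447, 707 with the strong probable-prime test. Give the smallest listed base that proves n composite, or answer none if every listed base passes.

50

n − 1 = 916 = 2^2 · 229, so s = 2 and d = 229.
Base 50: x_0 = 50^229 mod 917 = 57. x_0 is neither 1 nor 916, so continue squaring. x_1 = 57^2 mod 917 = 498. Reached i = s−1 = 1 without hitting −1: 50 is a Miller–Rabin witness and 917 is composite.
Base 150: x_0 = 150^229 mod 917 = 472. x_0 is neither 1 nor 916, so continue squaring. x_1 = 472^2 mod 917 = 870. Reached i = s−1 = 1 without hitting −1: 150 is a Miller–Rabin witness and 917 is composite.
Base 447: x_0 = 447^229 mod 917 = 496. x_0 is neither 1 nor 916, so continue squaring. x_1 = 496^2 mod 917 = 260. Reached i = s−1 = 1 without hitting −1: 447 is a Miller–Rabin witness and 917 is composite.
Base 707: x_0 = 707^229 mod 917 = 455. x_0 is neither 1 nor 916, so continue squaring. x_1 = 455^2 mod 917 = 700. Reached i = s−1 = 1 without hitting −1: 707 is a Miller–Rabin witness and 917 is composite.
The smallest witness among the given bases is 50.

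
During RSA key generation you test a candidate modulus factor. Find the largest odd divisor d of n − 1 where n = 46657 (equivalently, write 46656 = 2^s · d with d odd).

729

Halving: 46656 → 23328 → 11664 → 5832 → 2916 → 1458 → 729; 729 is odd.
So 46656 = 2^6 · 729.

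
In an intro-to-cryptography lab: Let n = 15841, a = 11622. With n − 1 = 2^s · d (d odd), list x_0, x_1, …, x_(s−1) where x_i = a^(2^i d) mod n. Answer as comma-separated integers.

n − 1 = 15840 = 2^5 · 495, so s = 5 and d = 495.
x_0 = 11622^495 mod 15841 = 6945.
x_1 = 6945^2 mod 15841 = 13021.
x_2 = 13021^2 mod 15841 = 218.
x_3 = 218^2 mod 15841 = 1.
x_4 = 1^2 mod 15841 = 1.

6945, 13021, 218, 1, 1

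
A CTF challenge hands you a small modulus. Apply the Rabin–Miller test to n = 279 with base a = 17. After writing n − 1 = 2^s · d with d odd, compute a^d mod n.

n − 1 = 278 = 2^1 · 139, so s = 1 and d = 139.
17^139 mod 279 = 179.

179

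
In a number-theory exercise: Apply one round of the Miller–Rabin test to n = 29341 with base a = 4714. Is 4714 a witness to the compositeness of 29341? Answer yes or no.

no

n − 1 = 29340 = 2^2 · 7335, so s = 2 and d = 7335.
Repeated squaring mod 29341: 4714^1 ≡ 4714, 4714^2 ≡ 10659, 4714^4 ≡ 5929, 4714^8 ≡ 2523, 4714^16 ≡ 27873, 4714^32 ≡ 13131, 4714^64 ≡ 15445, 4714^128 ≡ 5695, 4714^256 ≡ 11220, 4714^512 ≡ 15510, 4714^1024 ≡ 22582, 4714^2048 ≡ 144, 4714^4096 ≡ 20736.
7335 = 4096 + 2048 + 1024 + 128 + 32 + 4 + 2 + 1, so 4714^7335 ≡ 20736·144·22582·5695·13131·5929·10659·4714 ≡ 10847 (mod 29341).
x_0 = 4714^7335 mod 29341 = 10847.
x_0 is neither 1 nor 29340, so continue squaring.
x_1 = 10847^2 mod 29341 = 29340.
x_1 ≡ −1, so 4714 is not a witness.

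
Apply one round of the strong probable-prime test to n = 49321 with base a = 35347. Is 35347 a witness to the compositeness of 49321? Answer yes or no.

no

n − 1 = 49320 = 2^3 · 6165, so s = 3 and d = 6165.
x_0 = 35347^6165 mod 49321 = 1.
x_0 = 1, so 35347 is not a witness.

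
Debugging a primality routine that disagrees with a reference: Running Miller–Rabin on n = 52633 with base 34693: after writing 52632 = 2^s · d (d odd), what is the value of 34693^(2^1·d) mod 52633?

n − 1 = 52632 = 2^3 · 6579, so s = 3 and d = 6579.
Repeated squaring mod 52633: 34693^1 ≡ 34693, 34693^2 ≡ 45438, 34693^4 ≡ 29786, 34693^8 ≡ 23948, 34693^16 ≡ 17536, 34693^32 ≡ 29310, 34693^64 ≡ 274, 34693^128 ≡ 22443, 34693^256 ≡ 43072, 34693^512 ≡ 41833, 34693^1024 ≡ 5272, 34693^2048 ≡ 3760, 34693^4096 ≡ 31956.
6579 = 4096 + 2048 + 256 + 128 + 32 + 16 + 2 + 1, so 34693^6579 ≡ 31956·3760·43072·22443·29310·17536·45438·34693 ≡ 15037 (mod 52633).
x_0 = 15037.
x_1 = 15037^2 mod 52633 = 1.

1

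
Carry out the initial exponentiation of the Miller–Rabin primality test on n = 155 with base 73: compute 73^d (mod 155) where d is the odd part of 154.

n − 1 = 154 = 2^1 · 77, so s = 1 and d = 77.
73^77 mod 155 = 3.

3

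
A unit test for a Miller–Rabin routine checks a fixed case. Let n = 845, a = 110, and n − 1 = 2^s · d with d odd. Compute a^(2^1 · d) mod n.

595

n − 1 = 844 = 2^2 · 211, so s = 2 and d = 211.
x_0 = 110^211 mod 845 = 215.
x_1 = 215^2 mod 845 = 595.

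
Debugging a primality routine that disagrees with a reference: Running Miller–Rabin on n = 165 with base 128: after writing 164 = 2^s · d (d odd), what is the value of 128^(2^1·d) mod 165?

49

n − 1 = 164 = 2^2 · 41, so s = 2 and d = 41.
x_0 = 128^41 mod 165 = 128.
x_1 = 128^2 mod 165 = 49.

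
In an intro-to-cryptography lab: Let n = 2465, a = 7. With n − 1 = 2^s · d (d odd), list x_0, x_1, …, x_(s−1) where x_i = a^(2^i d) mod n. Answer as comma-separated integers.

2437, 784, 871, 1886, 1

n − 1 = 2464 = 2^5 · 77, so s = 5 and d = 77.
x_0 = 7^77 mod 2465 = 2437.
x_1 = 2437^2 mod 2465 = 784.
x_2 = 784^2 mod 2465 = 871.
x_3 = 871^2 mod 2465 = 1886.
x_4 = 1886^2 mod 2465 = 1.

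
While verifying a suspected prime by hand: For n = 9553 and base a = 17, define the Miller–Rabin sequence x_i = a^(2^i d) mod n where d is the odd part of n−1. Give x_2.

1747

n − 1 = 9552 = 2^4 · 597, so s = 4 and d = 597.
x_0 = 17^597 mod 9553 = 7989.
x_1 = 7989^2 mod 9553 = 528.
x_2 = 528^2 mod 9553 = 1747.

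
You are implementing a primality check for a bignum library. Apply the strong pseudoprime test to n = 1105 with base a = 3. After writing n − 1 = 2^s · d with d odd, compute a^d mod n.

n − 1 = 1104 = 2^4 · 69, so s = 4 and d = 69.
Repeated squaring mod 1105: 3^1 ≡ 3, 3^2 ≡ 9, 3^4 ≡ 81, 3^8 ≡ 1036, 3^16 ≡ 341, 3^32 ≡ 256, 3^64 ≡ 341.
69 = 64 + 4 + 1, so 3^69 ≡ 341·81·3 ≡ 1093 (mod 1105).

1093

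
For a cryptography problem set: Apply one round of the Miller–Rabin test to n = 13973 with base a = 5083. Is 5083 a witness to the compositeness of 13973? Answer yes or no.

n − 1 = 13972 = 2^2 · 3493, so s = 2 and d = 3493.
x_0 = 5083^3493 mod 13973 = 12952.
x_0 is neither 1 nor 13972, so continue squaring.
x_1 = 12952^2 mod 13973 = 8439.
Reached i = s−1 = 1 without hitting −1: 5083 is a Miller–Rabin witness and 13973 is composite.

yes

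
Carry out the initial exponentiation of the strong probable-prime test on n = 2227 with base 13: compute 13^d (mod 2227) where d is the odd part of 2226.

n − 1 = 2226 = 2^1 · 1113, so s = 1 and d = 1113.
13^1113 mod 2227 = 795.

795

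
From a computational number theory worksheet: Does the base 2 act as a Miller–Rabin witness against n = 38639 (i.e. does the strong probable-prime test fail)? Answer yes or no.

n − 1 = 38638 = 2^1 · 19319, so s = 1 and d = 19319.
Repeated squaring mod 38639: 2^1 ≡ 2, 2^2 ≡ 4, 2^4 ≡ 16, 2^8 ≡ 256, 2^16 ≡ 26897, 2^32 ≡ 10612, 2^64 ≡ 20498, 2^128 ≡ 7518, 2^256 ≡ 30106, 2^512 ≡ 16213, 2^1024 ≡ 252, 2^2048 ≡ 24865, 2^4096 ≡ 5586, 2^8192 ≡ 21723, 2^16384 ≡ 29261.
19319 = 16384 + 2048 + 512 + 256 + 64 + 32 + 16 + 4 + 2 + 1, so 2^19319 ≡ 29261·24865·16213·30106·20498·10612·26897·16·4·2 ≡ 1 (mod 38639).
x_0 = 2^19319 mod 38639 = 1.
x_0 = 1, so 2 is not a witness.

no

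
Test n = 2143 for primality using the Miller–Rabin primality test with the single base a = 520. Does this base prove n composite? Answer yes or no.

no

n − 1 = 2142 = 2^1 · 1071, so s = 1 and d = 1071.
x_0 = 520^1071 mod 2143 = 1.
x_0 = 1, so 520 is not a witness.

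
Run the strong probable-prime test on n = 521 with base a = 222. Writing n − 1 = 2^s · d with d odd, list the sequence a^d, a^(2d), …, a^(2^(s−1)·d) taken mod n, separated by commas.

n − 1 = 520 = 2^3 · 65, so s = 3 and d = 65.
x_0 = 222^65 mod 521 = 43.
x_1 = 43^2 mod 521 = 286.
x_2 = 286^2 mod 521 = 520.

43, 286, 520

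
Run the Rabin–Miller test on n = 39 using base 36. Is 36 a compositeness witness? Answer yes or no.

yes

n − 1 = 38 = 2^1 · 19, so s = 1 and d = 19.
x_0 = 36^19 mod 39 = 36.
x_0 ∉ {1, 38} and s = 1, so 36 is a Miller–Rabin witness and 39 is composite.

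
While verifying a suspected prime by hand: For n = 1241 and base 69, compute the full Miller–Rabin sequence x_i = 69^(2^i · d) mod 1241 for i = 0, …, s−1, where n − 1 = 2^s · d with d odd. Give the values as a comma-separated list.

1225, 256, 1004

n − 1 = 1240 = 2^3 · 155, so s = 3 and d = 155.
x_0 = 69^155 mod 1241 = 1225.
x_1 = 1225^2 mod 1241 = 256.
x_2 = 256^2 mod 1241 = 1004.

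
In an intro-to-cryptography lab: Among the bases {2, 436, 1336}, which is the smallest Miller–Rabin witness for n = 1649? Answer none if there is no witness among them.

2

n − 1 = 1648 = 2^4 · 103, so s = 4 and d = 103.
Base 2: x_0 = 2^103 mod 1649 = 128. x_0 is neither 1 nor 1648, so continue squaring. x_1 = 128^2 mod 1649 = 1543. x_2 = 1543^2 mod 1649 = 1342. x_3 = 1342^2 mod 1649 = 256. Reached i = s−1 = 3 without hitting −1: 2 is a Miller–Rabin witness and 1649 is composite.
Base 436: x_0 = 436^103 mod 1649 = 122. x_0 is neither 1 nor 1648, so continue squaring. x_1 = 122^2 mod 1649 = 43. x_2 = 43^2 mod 1649 = 200. x_3 = 200^2 mod 1649 = 424. Reached i = s−1 = 3 without hitting −1: 436 is a Miller–Rabin witness and 1649 is composite.
Base 1336: x_0 = 1336^103 mod 1649 = 22. x_0 is neither 1 nor 1648, so continue squaring. x_1 = 22^2 mod 1649 = 484. x_2 = 484^2 mod 1649 = 98. x_3 = 98^2 mod 1649 = 1359. Reached i = s−1 = 3 without hitting −1: 1336 is a Miller–Rabin witness and 1649 is composite.
The smallest witness among the given bases is 2.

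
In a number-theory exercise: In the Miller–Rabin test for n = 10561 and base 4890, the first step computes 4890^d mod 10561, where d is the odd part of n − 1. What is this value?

8176

n − 1 = 10560 = 2^6 · 165, so s = 6 and d = 165.
Repeated squaring mod 10561: 4890^1 ≡ 4890, 4890^2 ≡ 1996, 4890^4 ≡ 2519, 4890^8 ≡ 8761, 4890^16 ≡ 8334, 4890^32 ≡ 6420, 4890^64 ≡ 7378, 4890^128 ≡ 3490.
165 = 128 + 32 + 4 + 1, so 4890^165 ≡ 3490·6420·2519·4890 ≡ 8176 (mod 10561).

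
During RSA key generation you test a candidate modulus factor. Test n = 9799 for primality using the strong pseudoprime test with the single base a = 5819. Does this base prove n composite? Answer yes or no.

yes

n − 1 = 9798 = 2^1 · 4899, so s = 1 and d = 4899.
By repeated squaring, 5819^4899 ≡ 7312 (mod 9799).
x_0 = 5819^4899 mod 9799 = 7312.
x_0 ∉ {1, 9798} and s = 1, so 5819 is a Miller–Rabin witness and 9799 is composite.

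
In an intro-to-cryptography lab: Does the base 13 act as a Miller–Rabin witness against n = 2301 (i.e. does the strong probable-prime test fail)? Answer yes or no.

n − 1 = 2300 = 2^2 · 575, so s = 2 and d = 575.
By repeated squaring, 13^575 ≡ 364 (mod 2301).
x_0 = 13^575 mod 2301 = 364.
x_0 is neither 1 nor 2300, so continue squaring.
x_1 = 364^2 mod 2301 = 1339.
Reached i = s−1 = 1 without hitting −1: 13 is a Miller–Rabin witness and 2301 is composite.

yes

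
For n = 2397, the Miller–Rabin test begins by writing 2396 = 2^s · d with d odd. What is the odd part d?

599

Halving: 2396 → 1198 → 599; 599 is odd.
So 2396 = 2^2 · 599.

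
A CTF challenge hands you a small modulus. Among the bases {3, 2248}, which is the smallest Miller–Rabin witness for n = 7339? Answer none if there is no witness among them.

3

n − 1 = 7338 = 2^1 · 3669, so s = 1 and d = 3669.
Base 3: x_0 = 3^3669 mod 7339 = 6885. x_0 ∉ {1, 7338} and s = 1, so 3 is a Miller–Rabin witness and 7339 is composite.
Base 2248: x_0 = 2248^3669 mod 7339 = 6409. x_0 ∉ {1, 7338} and s = 1, so 2248 is a Miller–Rabin witness and 7339 is composite.
The smallest witness among the given bases is 3.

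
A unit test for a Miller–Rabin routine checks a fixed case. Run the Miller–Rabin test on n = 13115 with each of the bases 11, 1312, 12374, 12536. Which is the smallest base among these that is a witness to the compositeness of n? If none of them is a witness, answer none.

11

n − 1 = 13114 = 2^1 · 6557, so s = 1 and d = 6557.
Base 11: x_0 = 11^6557 mod 13115 = 3671. x_0 ∉ {1, 13114} and s = 1, so 11 is a Miller–Rabin witness and 13115 is composite.
Base 1312: x_0 = 1312^6557 mod 13115 = 7607. x_0 ∉ {1, 13114} and s = 1, so 1312 is a Miller–Rabin witness and 13115 is composite.
Base 12374: x_0 = 12374^6557 mod 13115 = 4189. x_0 ∉ {1, 13114} and s = 1, so 12374 is a Miller–Rabin witness and 13115 is composite.
Base 12536: x_0 = 12536^6557 mod 13115 = 7241. x_0 ∉ {1, 13114} and s = 1, so 12536 is a Miller–Rabin witness and 13115 is composite.
The smallest witness among the given bases is 11.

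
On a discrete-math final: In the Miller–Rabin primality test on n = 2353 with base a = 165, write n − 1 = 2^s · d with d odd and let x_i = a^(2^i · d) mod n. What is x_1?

n − 1 = 2352 = 2^4 · 147, so s = 4 and d = 147.
x_0 = 165^147 mod 2353 = 1600.
x_1 = 1600^2 mod 2353 = 2289.

2289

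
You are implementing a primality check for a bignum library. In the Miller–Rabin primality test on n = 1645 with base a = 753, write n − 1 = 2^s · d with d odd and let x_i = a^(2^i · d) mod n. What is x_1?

659

n − 1 = 1644 = 2^2 · 411, so s = 2 and d = 411.
x_0 = 753^411 mod 1645 = 1317.
x_1 = 1317^2 mod 1645 = 659.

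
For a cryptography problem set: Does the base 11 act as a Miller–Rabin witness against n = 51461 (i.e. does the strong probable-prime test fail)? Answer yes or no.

n − 1 = 51460 = 2^2 · 12865, so s = 2 and d = 12865.
x_0 = 11^12865 mod 51461 = 1.
x_0 = 1, so 11 is not a witness.

no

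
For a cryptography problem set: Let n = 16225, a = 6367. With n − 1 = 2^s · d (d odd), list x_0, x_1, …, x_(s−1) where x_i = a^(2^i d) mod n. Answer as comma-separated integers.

n − 1 = 16224 = 2^5 · 507, so s = 5 and d = 507.
x_0 = 6367^507 mod 16225 = 9123.
x_1 = 9123^2 mod 16225 = 11104.
x_2 = 11104^2 mod 16225 = 5041.
x_3 = 5041^2 mod 16225 = 3331.
x_4 = 3331^2 mod 16225 = 13886.

9123, 11104, 5041, 3331, 13886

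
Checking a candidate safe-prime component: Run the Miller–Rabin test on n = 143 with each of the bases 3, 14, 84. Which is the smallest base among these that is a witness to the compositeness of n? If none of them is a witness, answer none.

3

n − 1 = 142 = 2^1 · 71, so s = 1 and d = 71.
Base 3: x_0 = 3^71 mod 143 = 113. x_0 ∉ {1, 142} and s = 1, so 3 is a Miller–Rabin witness and 143 is composite.
Base 14: x_0 = 14^71 mod 143 = 14. x_0 ∉ {1, 142} and s = 1, so 14 is a Miller–Rabin witness and 143 is composite.
Base 84: x_0 = 84^71 mod 143 = 128. x_0 ∉ {1, 142} and s = 1, so 84 is a Miller–Rabin witness and 143 is composite.
The smallest witness among the given bases is 3.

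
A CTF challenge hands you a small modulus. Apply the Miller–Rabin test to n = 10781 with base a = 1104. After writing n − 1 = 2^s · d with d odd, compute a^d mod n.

n − 1 = 10780 = 2^2 · 2695, so s = 2 and d = 2695.
1104^2695 mod 10781 = 1.

1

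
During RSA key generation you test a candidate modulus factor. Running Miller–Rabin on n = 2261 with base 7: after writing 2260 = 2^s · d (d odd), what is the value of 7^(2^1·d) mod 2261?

n − 1 = 2260 = 2^2 · 565, so s = 2 and d = 565.
Repeated squaring mod 2261: 7^1 ≡ 7, 7^2 ≡ 49, 7^4 ≡ 140, 7^8 ≡ 1512, 7^16 ≡ 273, 7^32 ≡ 2177, 7^64 ≡ 273, 7^128 ≡ 2177, 7^256 ≡ 273, 7^512 ≡ 2177.
565 = 512 + 32 + 16 + 4 + 1, so 7^565 ≡ 2177·2177·273·140·7 ≡ 1337 (mod 2261).
x_0 = 1337.
x_1 = 1337^2 mod 2261 = 1379.

1379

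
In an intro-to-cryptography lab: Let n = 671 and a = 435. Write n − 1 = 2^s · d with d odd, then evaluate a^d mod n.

538

n − 1 = 670 = 2^1 · 335, so s = 1 and d = 335.
435^335 mod 671 = 538.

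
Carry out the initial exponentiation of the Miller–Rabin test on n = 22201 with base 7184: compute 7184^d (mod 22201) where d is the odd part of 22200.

n − 1 = 22200 = 2^3 · 2775, so s = 3 and d = 2775.
7184^2775 mod 22201 = 18520.

18520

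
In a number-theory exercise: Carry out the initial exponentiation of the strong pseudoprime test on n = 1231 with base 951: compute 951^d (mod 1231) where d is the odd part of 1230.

1230

n − 1 = 1230 = 2^1 · 615, so s = 1 and d = 615.
Repeated squaring mod 1231: 951^1 ≡ 951, 951^2 ≡ 847, 951^4 ≡ 967, 951^8 ≡ 760, 951^16 ≡ 261, 951^32 ≡ 416, 951^64 ≡ 716, 951^128 ≡ 560, 951^256 ≡ 926, 951^512 ≡ 700.
615 = 512 + 64 + 32 + 4 + 2 + 1, so 951^615 ≡ 700·716·416·967·847·951 ≡ 1230 (mod 1231).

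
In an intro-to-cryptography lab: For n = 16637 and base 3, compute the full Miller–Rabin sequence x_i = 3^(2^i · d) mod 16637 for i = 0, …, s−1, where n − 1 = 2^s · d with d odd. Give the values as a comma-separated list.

n − 1 = 16636 = 2^2 · 4159, so s = 2 and d = 4159.
x_0 = 3^4159 mod 16637 = 11179.
x_1 = 11179^2 mod 16637 = 9534.

11179, 9534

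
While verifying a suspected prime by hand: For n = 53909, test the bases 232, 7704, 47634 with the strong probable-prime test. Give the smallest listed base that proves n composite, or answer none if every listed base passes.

232

n − 1 = 53908 = 2^2 · 13477, so s = 2 and d = 13477.
Base 232: x_0 = 232^13477 mod 53909 = 2193. x_0 is neither 1 nor 53908, so continue squaring. x_1 = 2193^2 mod 53909 = 11348. Reached i = s−1 = 1 without hitting −1: 232 is a Miller–Rabin witness and 53909 is composite.
Base 7704: x_0 = 7704^13477 mod 53909 = 47035. x_0 is neither 1 nor 53908, so continue squaring. x_1 = 47035^2 mod 53909 = 27592. Reached i = s−1 = 1 without hitting −1: 7704 is a Miller–Rabin witness and 53909 is composite.
Base 47634: x_0 = 47634^13477 mod 53909 = 11231. x_0 is neither 1 nor 53908, so continue squaring. x_1 = 11231^2 mod 53909 = 42210. Reached i = s−1 = 1 without hitting −1: 47634 is a Miller–Rabin witness and 53909 is composite.
The smallest witness among the given bases is 232.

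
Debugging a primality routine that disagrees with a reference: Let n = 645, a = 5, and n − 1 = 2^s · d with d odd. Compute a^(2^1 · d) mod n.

n − 1 = 644 = 2^2 · 161, so s = 2 and d = 161.
x_0 = 5^161 mod 645 = 50.
x_1 = 50^2 mod 645 = 565.

565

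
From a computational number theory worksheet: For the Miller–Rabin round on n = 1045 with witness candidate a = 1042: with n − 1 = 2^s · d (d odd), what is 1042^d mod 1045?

932

n − 1 = 1044 = 2^2 · 261, so s = 2 and d = 261.
Repeated squaring mod 1045: 1042^1 ≡ 1042, 1042^2 ≡ 9, 1042^4 ≡ 81, 1042^8 ≡ 291, 1042^16 ≡ 36, 1042^32 ≡ 251, 1042^64 ≡ 301, 1042^128 ≡ 731, 1042^256 ≡ 366.
261 = 256 + 4 + 1, so 1042^261 ≡ 366·81·1042 ≡ 932 (mod 1045).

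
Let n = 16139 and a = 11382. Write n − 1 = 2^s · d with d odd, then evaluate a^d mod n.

1

n − 1 = 16138 = 2^1 · 8069, so s = 1 and d = 8069.
11382^8069 mod 16139 = 1.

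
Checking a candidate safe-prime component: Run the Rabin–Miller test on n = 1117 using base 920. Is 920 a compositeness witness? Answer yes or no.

n − 1 = 1116 = 2^2 · 279, so s = 2 and d = 279.
x_0 = 920^279 mod 1117 = 1116.
x_0 = 1116 ≡ −1, so 920 is not a witness.

no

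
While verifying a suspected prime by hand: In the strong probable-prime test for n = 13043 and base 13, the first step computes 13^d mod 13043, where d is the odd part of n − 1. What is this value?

1

n − 1 = 13042 = 2^1 · 6521, so s = 1 and d = 6521.
13^6521 mod 13043 = 1.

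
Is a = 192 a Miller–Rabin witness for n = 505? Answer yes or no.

no

n − 1 = 504 = 2^3 · 63, so s = 3 and d = 63.
x_0 = 192^63 mod 505 = 313.
x_0 is neither 1 nor 504, so continue squaring.
x_1 = 313^2 mod 505 = 504.
x_1 ≡ −1, so 192 is not a witness.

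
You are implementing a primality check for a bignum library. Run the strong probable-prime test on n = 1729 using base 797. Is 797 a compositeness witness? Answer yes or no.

no

n − 1 = 1728 = 2^6 · 27, so s = 6 and d = 27.
Repeated squaring mod 1729: 797^1 ≡ 797, 797^2 ≡ 666, 797^4 ≡ 932, 797^8 ≡ 666, 797^16 ≡ 932.
27 = 16 + 8 + 2 + 1, so 797^27 ≡ 932·666·666·797 ≡ 1728 (mod 1729).
x_0 = 797^27 mod 1729 = 1728.
x_0 = 1728 ≡ −1, so 797 is not a witness.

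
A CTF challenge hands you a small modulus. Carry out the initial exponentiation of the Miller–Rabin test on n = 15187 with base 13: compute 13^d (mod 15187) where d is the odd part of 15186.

1

n − 1 = 15186 = 2^1 · 7593, so s = 1 and d = 7593.
Repeated squaring mod 15187: 13^1 ≡ 13, 13^2 ≡ 169, 13^4 ≡ 13374, 13^8 ≡ 6577, 13^16 ≡ 4353, 13^32 ≡ 10420, 13^64 ≡ 4537, 13^128 ≡ 5984, 13^256 ≡ 12497, 13^512 ≡ 7088, 13^1024 ≡ 1148, 13^2048 ≡ 11822, 13^4096 ≡ 8910.
7593 = 4096 + 2048 + 1024 + 256 + 128 + 32 + 8 + 1, so 13^7593 ≡ 8910·11822·1148·12497·5984·10420·6577·13 ≡ 1 (mod 15187).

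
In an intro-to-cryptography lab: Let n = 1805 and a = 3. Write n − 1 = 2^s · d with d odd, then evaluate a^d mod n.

n − 1 = 1804 = 2^2 · 451, so s = 2 and d = 451.
By repeated squaring, 3^451 ≡ 22 (mod 1805).

22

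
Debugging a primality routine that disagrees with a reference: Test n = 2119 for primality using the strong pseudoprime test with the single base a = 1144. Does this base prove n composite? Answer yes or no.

yes

n − 1 = 2118 = 2^1 · 1059, so s = 1 and d = 1059.
Repeated squaring mod 2119: 1144^1 ≡ 1144, 1144^2 ≡ 1313, 1144^4 ≡ 1222, 1144^8 ≡ 1508, 1144^16 ≡ 377, 1144^32 ≡ 156, 1144^64 ≡ 1027, 1144^128 ≡ 1586, 1144^256 ≡ 143, 1144^512 ≡ 1378, 1144^1024 ≡ 260.
1059 = 1024 + 32 + 2 + 1, so 1144^1059 ≡ 260·156·1313·1144 ≡ 1716 (mod 2119).
x_0 = 1144^1059 mod 2119 = 1716.
x_0 ∉ {1, 2118} and s = 1, so 1144 is a Miller–Rabin witness and 2119 is composite.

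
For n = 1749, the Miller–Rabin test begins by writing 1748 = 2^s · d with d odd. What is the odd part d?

Halving: 1748 → 874 → 437; 437 is odd.
So 1748 = 2^2 · 437.

437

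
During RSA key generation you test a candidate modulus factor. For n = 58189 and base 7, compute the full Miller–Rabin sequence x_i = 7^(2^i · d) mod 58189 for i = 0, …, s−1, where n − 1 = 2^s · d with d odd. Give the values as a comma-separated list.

30735, 58188

n − 1 = 58188 = 2^2 · 14547, so s = 2 and d = 14547.
x_0 = 7^14547 mod 58189 = 30735.
x_1 = 30735^2 mod 58189 = 58188.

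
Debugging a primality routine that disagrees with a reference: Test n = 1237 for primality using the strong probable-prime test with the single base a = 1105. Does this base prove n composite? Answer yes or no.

n − 1 = 1236 = 2^2 · 309, so s = 2 and d = 309.
Repeated squaring mod 1237: 1105^1 ≡ 1105, 1105^2 ≡ 106, 1105^4 ≡ 103, 1105^8 ≡ 713, 1105^16 ≡ 1199, 1105^32 ≡ 207, 1105^64 ≡ 791, 1105^128 ≡ 996, 1105^256 ≡ 1179.
309 = 256 + 32 + 16 + 4 + 1, so 1105^309 ≡ 1179·207·1199·103·1105 ≡ 1236 (mod 1237).
x_0 = 1105^309 mod 1237 = 1236.
x_0 = 1236 ≡ −1, so 1105 is not a witness.

no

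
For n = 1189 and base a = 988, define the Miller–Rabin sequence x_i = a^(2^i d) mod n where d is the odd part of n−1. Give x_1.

n − 1 = 1188 = 2^2 · 297, so s = 2 and d = 297.
x_0 = 988^297 mod 1189 = 804.
x_1 = 804^2 mod 1189 = 789.

789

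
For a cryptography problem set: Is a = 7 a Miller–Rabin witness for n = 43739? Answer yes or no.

n − 1 = 43738 = 2^1 · 21869, so s = 1 and d = 21869.
Repeated squaring mod 43739: 7^1 ≡ 7, 7^2 ≡ 49, 7^4 ≡ 2401, 7^8 ≡ 34992, 7^16 ≡ 10498, 7^32 ≡ 29463, 7^64 ≡ 24175, 7^128 ≡ 33846, 7^256 ≡ 27306, 7^512 ≡ 42642, 7^1024 ≡ 22456, 7^2048 ≡ 5005, 7^4096 ≡ 31317, 7^8192 ≡ 38631, 7^16384 ≡ 23220.
21869 = 16384 + 4096 + 1024 + 256 + 64 + 32 + 8 + 4 + 1, so 7^21869 ≡ 23220·31317·22456·27306·24175·29463·34992·2401·7 ≡ 22811 (mod 43739).
x_0 = 7^21869 mod 43739 = 22811.
x_0 ∉ {1, 43738} and s = 1, so 7 is a Miller–Rabin witness and 43739 is composite.

yes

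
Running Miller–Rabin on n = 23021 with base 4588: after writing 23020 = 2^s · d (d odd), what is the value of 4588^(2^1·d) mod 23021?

1

n − 1 = 23020 = 2^2 · 5755, so s = 2 and d = 5755.
By repeated squaring, 4588^5755 ≡ 1 (mod 23021).
x_0 = 1.
x_1 = 1^2 mod 23021 = 1.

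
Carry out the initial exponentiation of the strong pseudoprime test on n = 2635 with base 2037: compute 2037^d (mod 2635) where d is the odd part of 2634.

2137

n − 1 = 2634 = 2^1 · 1317, so s = 1 and d = 1317.
Repeated squaring mod 2635: 2037^1 ≡ 2037, 2037^2 ≡ 1879, 2037^4 ≡ 2376, 2037^8 ≡ 1206, 2037^16 ≡ 2551, 2037^32 ≡ 1786, 2037^64 ≡ 1446, 2037^128 ≡ 1361, 2037^256 ≡ 2551, 2037^512 ≡ 1786, 2037^1024 ≡ 1446.
1317 = 1024 + 256 + 32 + 4 + 1, so 2037^1317 ≡ 1446·2551·1786·2376·2037 ≡ 2137 (mod 2635).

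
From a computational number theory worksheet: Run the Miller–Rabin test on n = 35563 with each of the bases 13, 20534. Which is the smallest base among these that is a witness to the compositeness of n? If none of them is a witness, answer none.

n − 1 = 35562 = 2^1 · 17781, so s = 1 and d = 17781.
Base 13: x_0 = 13^17781 mod 35563 = 20924. x_0 ∉ {1, 35562} and s = 1, so 13 is a Miller–Rabin witness and 35563 is composite.
Base 20534: x_0 = 20534^17781 mod 35563 = 20534. x_0 ∉ {1, 35562} and s = 1, so 20534 is a Miller–Rabin witness and 35563 is composite.
The smallest witness among the given bases is 13.

13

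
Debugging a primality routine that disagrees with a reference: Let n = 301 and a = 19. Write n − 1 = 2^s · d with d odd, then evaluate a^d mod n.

223

n − 1 = 300 = 2^2 · 75, so s = 2 and d = 75.
19^75 mod 301 = 223.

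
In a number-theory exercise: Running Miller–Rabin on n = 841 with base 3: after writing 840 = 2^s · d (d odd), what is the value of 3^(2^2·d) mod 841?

n − 1 = 840 = 2^3 · 105, so s = 3 and d = 105.
x_0 = 3^105 mod 841 = 568.
x_1 = 568^2 mod 841 = 521.
x_2 = 521^2 mod 841 = 639.

639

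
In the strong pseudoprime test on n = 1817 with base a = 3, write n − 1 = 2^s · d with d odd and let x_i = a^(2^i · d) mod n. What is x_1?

993

n − 1 = 1816 = 2^3 · 227, so s = 3 and d = 227.
x_0 = 3^227 mod 1817 = 692.
x_1 = 692^2 mod 1817 = 993.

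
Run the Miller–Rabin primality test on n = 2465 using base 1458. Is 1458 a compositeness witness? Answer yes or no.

n − 1 = 2464 = 2^5 · 77, so s = 5 and d = 77.
x_0 = 1458^77 mod 2465 = 1288.
x_0 is neither 1 nor 2464, so continue squaring.
x_1 = 1288^2 mod 2465 = 2464.
x_1 ≡ −1, so 1458 is not a witness.

no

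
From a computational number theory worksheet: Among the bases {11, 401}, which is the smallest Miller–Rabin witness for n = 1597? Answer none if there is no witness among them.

n − 1 = 1596 = 2^2 · 399, so s = 2 and d = 399.
Base 11: x_0 = 11^399 mod 1597 = 610. x_0 is neither 1 nor 1596, so continue squaring. x_1 = 610^2 mod 1597 = 1596. x_1 ≡ −1, so 11 is not a witness.
Base 401: x_0 = 401^399 mod 1597 = 1. x_0 = 1, so 401 is not a witness.
No listed base is a witness for 1597.

none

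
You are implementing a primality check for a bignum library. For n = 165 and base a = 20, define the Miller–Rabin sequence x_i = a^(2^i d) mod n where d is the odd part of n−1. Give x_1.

n − 1 = 164 = 2^2 · 41, so s = 2 and d = 41.
x_0 = 20^41 mod 165 = 20.
x_1 = 20^2 mod 165 = 70.

70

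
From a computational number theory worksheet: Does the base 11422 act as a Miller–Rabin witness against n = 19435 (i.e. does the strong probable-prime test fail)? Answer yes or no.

yes

n − 1 = 19434 = 2^1 · 9717, so s = 1 and d = 9717.
Repeated squaring mod 19435: 11422^1 ≡ 11422, 11422^2 ≡ 14364, 11422^4 ≡ 2536, 11422^8 ≡ 17746, 11422^16 ≡ 15211, 11422^32 ≡ 846, 11422^64 ≡ 16056, 11422^128 ≡ 9296, 11422^256 ≡ 7606, 11422^512 ≡ 12676, 11422^1024 ≡ 11831, 11422^2048 ≡ 1691, 11422^4096 ≡ 2536, 11422^8192 ≡ 17746.
9717 = 8192 + 1024 + 256 + 128 + 64 + 32 + 16 + 4 + 1, so 11422^9717 ≡ 17746·11831·7606·9296·16056·846·15211·2536·11422 ≡ 1282 (mod 19435).
x_0 = 11422^9717 mod 19435 = 1282.
x_0 ∉ {1, 19434} and s = 1, so 11422 is a Miller–Rabin witness and 19435 is composite.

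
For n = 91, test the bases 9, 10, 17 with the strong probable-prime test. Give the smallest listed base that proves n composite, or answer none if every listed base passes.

none

n − 1 = 90 = 2^1 · 45, so s = 1 and d = 45.
Base 9: x_0 = 9^45 mod 91 = 1. x_0 = 1, so 9 is not a witness.
Base 10: x_0 = 10^45 mod 91 = 90. x_0 = 90 ≡ −1, so 10 is not a witness.
Base 17: x_0 = 17^45 mod 91 = 90. x_0 = 90 ≡ −1, so 17 is not a witness.
No listed base is a witness for 91.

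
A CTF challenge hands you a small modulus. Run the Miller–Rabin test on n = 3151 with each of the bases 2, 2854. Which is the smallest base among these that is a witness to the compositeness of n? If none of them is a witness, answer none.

n − 1 = 3150 = 2^1 · 1575, so s = 1 and d = 1575.
Base 2: x_0 = 2^1575 mod 3151 = 1637. x_0 ∉ {1, 3150} and s = 1, so 2 is a Miller–Rabin witness and 3151 is composite.
Base 2854: x_0 = 2854^1575 mod 3151 = 349. x_0 ∉ {1, 3150} and s = 1, so 2854 is a Miller–Rabin witness and 3151 is composite.
The smallest witness among the given bases is 2.

2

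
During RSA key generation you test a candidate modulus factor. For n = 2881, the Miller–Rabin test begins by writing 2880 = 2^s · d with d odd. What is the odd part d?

45

Halving: 2880 → 1440 → 720 → 360 → 180 → 90 → 45; 45 is odd.
So 2880 = 2^6 · 45.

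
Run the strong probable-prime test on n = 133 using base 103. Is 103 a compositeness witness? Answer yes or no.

no

n − 1 = 132 = 2^2 · 33, so s = 2 and d = 33.
x_0 = 103^33 mod 133 = 132.
x_0 = 132 ≡ −1, so 103 is not a witness.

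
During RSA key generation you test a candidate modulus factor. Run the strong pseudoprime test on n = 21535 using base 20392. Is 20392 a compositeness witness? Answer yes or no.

yes

n − 1 = 21534 = 2^1 · 10767, so s = 1 and d = 10767.
x_0 = 20392^10767 mod 21535 = 2923.
x_0 ∉ {1, 21534} and s = 1, so 20392 is a Miller–Rabin witness and 21535 is composite.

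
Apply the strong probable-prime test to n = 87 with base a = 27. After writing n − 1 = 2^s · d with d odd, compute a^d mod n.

60

n − 1 = 86 = 2^1 · 43, so s = 1 and d = 43.
27^43 mod 87 = 60.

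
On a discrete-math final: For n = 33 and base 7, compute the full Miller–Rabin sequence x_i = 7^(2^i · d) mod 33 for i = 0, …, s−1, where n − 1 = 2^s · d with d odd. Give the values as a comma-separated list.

n − 1 = 32 = 2^5 · 1, so s = 5 and d = 1.
x_0 = 7^1 mod 33 = 7.
x_1 = 7^2 mod 33 = 16.
x_2 = 16^2 mod 33 = 25.
x_3 = 25^2 mod 33 = 31.
x_4 = 31^2 mod 33 = 4.

7, 16, 25, 31, 4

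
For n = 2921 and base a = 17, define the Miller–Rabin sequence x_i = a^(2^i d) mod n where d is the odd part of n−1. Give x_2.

915

n − 1 = 2920 = 2^3 · 365, so s = 3 and d = 365.
x_0 = 17^365 mod 2921 = 1137.
x_1 = 1137^2 mod 2921 = 1687.
x_2 = 1687^2 mod 2921 = 915.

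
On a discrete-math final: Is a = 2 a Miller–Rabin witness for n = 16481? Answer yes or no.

no

n − 1 = 16480 = 2^5 · 515, so s = 5 and d = 515.
Repeated squaring mod 16481: 2^1 ≡ 2, 2^2 ≡ 4, 2^4 ≡ 16, 2^8 ≡ 256, 2^16 ≡ 16093, 2^32 ≡ 2215, 2^64 ≡ 11368, 2^128 ≡ 3903, 2^256 ≡ 4965, 2^512 ≡ 12130.
515 = 512 + 2 + 1, so 2^515 ≡ 12130·4·2 ≡ 14635 (mod 16481).
x_0 = 2^515 mod 16481 = 14635.
x_0 is neither 1 nor 16480, so continue squaring.
x_1 = 14635^2 mod 16481 = 12630.
x_2 = 12630^2 mod 16481 = 13782.
x_3 = 13782^2 mod 16481 = 16480.
x_3 ≡ −1, so 2 is not a witness.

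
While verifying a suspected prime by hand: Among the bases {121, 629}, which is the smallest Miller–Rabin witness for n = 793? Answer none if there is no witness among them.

n − 1 = 792 = 2^3 · 99, so s = 3 and d = 99.
Base 121: x_0 = 121^99 mod 793 = 792. x_0 = 792 ≡ −1, so 121 is not a witness.
Base 629: x_0 = 629^99 mod 793 = 346. x_0 is neither 1 nor 792, so continue squaring. x_1 = 346^2 mod 793 = 766. x_2 = 766^2 mod 793 = 729. Reached i = s−1 = 2 without hitting −1: 629 is a Miller–Rabin witness and 793 is composite.
The smallest witness among the given bases is 629.

629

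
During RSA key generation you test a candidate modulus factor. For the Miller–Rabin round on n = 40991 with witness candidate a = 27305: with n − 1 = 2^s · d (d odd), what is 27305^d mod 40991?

28404

n − 1 = 40990 = 2^1 · 20495, so s = 1 and d = 20495.
27305^20495 mod 40991 = 28404.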